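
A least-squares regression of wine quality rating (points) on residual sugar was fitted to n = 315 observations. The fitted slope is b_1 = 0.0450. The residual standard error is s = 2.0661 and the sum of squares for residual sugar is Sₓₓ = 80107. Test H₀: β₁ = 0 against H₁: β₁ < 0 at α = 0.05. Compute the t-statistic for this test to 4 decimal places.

SE(b_1) = s/√Sₓₓ = 2.0661/√80107 = 0.00729989.
t = 0.0450 / 0.00729989 = 6.1645.
df = n − 2 = 313.
One-sided p ≈ 1.0000, which is ≥ 0.05, so fail to reject H₀.
The data do not give significant evidence that the true slope on residual sugar is negative.

t = 6.1645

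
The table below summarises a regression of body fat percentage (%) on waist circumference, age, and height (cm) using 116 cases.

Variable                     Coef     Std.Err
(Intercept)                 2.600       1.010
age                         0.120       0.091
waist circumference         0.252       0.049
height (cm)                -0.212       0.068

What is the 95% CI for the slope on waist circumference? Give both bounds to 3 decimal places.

(0.155, 0.349)

Read off: b = 0.252, SE = 0.049 for waist circumference.
df = n − k − 1 = 116 − 3 − 1 = 112.
t* = t_{0.025, 112} = 1.981372.
Margin = t* × SE = 1.981372 × 0.049 = 0.09709.
CI: 0.252 ± 0.09709 → (0.155, 0.349).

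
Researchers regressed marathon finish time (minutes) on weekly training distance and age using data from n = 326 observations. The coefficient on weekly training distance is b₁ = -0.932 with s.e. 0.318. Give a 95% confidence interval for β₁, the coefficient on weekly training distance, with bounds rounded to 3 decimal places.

df = n − k − 1 = 326 − 2 − 1 = 323.
t* = t_{0.025, 323} = 1.967336.
Margin = t* × SE = 1.967336 × 0.318 = 0.62561.
CI: -0.932 ± 0.62561 → (-1.558, -0.306).
With 95% confidence, each one-unit increase in weekly training distance is associated with a change of between -1.558 and -0.306 minutes in marathon finish time, holding the other predictors fixed.

(-1.558, -0.306)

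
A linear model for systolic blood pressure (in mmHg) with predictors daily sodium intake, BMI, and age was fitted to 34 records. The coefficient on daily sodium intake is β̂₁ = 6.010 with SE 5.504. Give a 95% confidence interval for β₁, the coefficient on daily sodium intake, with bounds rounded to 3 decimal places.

df = n − k − 1 = 34 − 3 − 1 = 30.
t* = t_{0.025, 30} = 2.042272.
Margin = t* × SE = 2.042272 × 5.504 = 11.24067.
CI: 6.010 ± 11.24067 → (-5.231, 17.251).
With 95% confidence, each one-unit increase in daily sodium intake is associated with a change of between -5.231 and 17.251 mmHg in systolic blood pressure, holding the other predictors fixed.

(-5.231, 17.251)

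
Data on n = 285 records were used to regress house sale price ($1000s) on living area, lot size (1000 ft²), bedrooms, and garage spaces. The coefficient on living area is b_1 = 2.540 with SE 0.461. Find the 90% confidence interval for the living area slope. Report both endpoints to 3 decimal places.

df = n − k − 1 = 285 − 4 − 1 = 280.
t* = t_{0.05, 280} = 1.650314.
Margin = t* × SE = 1.650314 × 0.461 = 0.76079.
CI: 2.540 ± 0.76079 → (1.779, 3.301).
With 90% confidence, each one-unit increase in living area is associated with a change of between 1.779 and 3.301 $1000s in house sale price, holding the other predictors fixed.

(1.779, 3.301)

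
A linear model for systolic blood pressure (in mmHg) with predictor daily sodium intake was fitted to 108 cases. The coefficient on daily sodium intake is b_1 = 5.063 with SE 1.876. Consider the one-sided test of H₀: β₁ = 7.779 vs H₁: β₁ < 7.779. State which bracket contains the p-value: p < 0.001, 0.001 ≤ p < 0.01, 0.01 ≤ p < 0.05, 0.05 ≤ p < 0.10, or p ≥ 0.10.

0.05 ≤ p < 0.10

t = (5.063 − 7.779) / 1.876 = -1.448.
df = n − 2 = 108 − 2 = 106.
One-sided p = P(T_{106} < t) ≈ 0.0753.
So 0.05 ≤ p < 0.10.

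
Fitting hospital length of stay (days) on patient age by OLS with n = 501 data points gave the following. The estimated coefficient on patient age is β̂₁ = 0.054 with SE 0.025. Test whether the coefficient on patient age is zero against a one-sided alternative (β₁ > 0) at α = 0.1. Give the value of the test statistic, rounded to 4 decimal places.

H₀: β₁ = 0 vs H₁: β₁ > 0.
t = (β̂₁ − β₁⁰)/SE = 0.054 / 0.025 = 2.1600.
df = n − 2 = 501 − 2 = 499.
One-sided p ≈ 0.0156, which is < 0.1, so reject H₀.
There is evidence that the true slope on patient age is positive.

t = 2.1600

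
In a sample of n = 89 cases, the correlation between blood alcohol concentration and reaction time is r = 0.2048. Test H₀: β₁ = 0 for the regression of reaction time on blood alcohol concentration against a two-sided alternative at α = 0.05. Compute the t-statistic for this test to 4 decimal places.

t = 1.9516

t = r·√(n − 2)/√(1 − r²) = 0.2048·√87/√0.958057 = 1.9516.
df = n − 2 = 87.
Two-sided p ≈ 0.0542, which is ≥ 0.05, so fail to reject H₀.
The data do not give significant evidence of a linear association between blood alcohol concentration and reaction time.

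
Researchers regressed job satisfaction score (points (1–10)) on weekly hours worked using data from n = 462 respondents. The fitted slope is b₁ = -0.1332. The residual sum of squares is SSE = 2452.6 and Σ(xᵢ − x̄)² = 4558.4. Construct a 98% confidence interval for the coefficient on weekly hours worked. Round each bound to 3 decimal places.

MSE = SSE/(n − 2) = 2452.6/460 = 5.33174.
SE(b₁) = √(MSE/Sₓₓ) = √(5.33174/4558.4) = 0.0342002.
df = n − 2 = 460.
t* = t_{0.01, 460} = 2.334482.
Margin = t* × SE = 2.334482 × 0.0342002 = 0.07984.
CI: -0.1332 ± 0.07984 → (-0.213, -0.053).
With 98% confidence, each one-unit increase in weekly hours worked is associated with a change of between -0.213 and -0.053 points (1–10) in job satisfaction score.

(-0.213, -0.053)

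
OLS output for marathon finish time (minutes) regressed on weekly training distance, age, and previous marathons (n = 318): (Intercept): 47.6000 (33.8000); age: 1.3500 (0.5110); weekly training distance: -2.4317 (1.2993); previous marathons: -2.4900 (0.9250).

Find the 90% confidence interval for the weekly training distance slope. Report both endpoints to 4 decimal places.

(-4.5752, -0.2882)

Read off: b = -2.4317, SE = 1.2993 for weekly training distance.
df = n − k − 1 = 318 − 3 − 1 = 314.
t* = t_{0.05, 314} = 1.649721.
Margin = t* × SE = 1.649721 × 1.2993 = 2.143482.
CI: -2.4317 ± 2.143482 → (-4.5752, -0.2882).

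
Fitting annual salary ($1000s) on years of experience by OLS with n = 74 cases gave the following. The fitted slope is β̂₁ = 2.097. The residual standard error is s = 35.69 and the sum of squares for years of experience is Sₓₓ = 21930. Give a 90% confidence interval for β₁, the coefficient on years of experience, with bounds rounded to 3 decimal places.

SE(β̂₁) = s/√Sₓₓ = 35.69/√21930 = 0.241006.
df = n − 2 = 72.
t* = t_{0.05, 72} = 1.666294.
Margin = t* × SE = 1.666294 × 0.241006 = 0.40159.
CI: 2.097 ± 0.40159 → (1.695, 2.499).
With 90% confidence, each one-unit increase in years of experience is associated with a change of between 1.695 and 2.499 $1000s in annual salary.

(1.695, 2.499)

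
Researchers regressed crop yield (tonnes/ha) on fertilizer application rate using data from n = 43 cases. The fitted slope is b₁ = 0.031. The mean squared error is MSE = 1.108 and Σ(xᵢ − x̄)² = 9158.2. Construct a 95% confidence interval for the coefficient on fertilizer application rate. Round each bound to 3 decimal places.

SE(b₁) = √(MSE/Sₓₓ) = √(1.108/9158.2) = 0.0109993.
df = n − 2 = 41.
t* = t_{0.025, 41} = 2.019541.
Margin = t* × SE = 2.019541 × 0.0109993 = 0.02221.
CI: 0.031 ± 0.02221 → (0.009, 0.053).
With 95% confidence, each one-unit increase in fertilizer application rate is associated with a change of between 0.009 and 0.053 tonnes/ha in crop yield.

(0.009, 0.053)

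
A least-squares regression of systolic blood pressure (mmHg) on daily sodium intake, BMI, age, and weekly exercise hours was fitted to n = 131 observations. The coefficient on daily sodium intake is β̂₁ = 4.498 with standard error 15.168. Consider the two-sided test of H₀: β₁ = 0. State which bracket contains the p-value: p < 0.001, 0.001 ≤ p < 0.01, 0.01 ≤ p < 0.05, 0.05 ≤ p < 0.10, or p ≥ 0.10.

p ≥ 0.10

t = 4.498 / 15.168 = 0.297.
df = n − k − 1 = 131 − 4 − 1 = 126.
Two-sided p = 2·P(T_{126} > |t|) ≈ 0.7673.
So p ≥ 0.10.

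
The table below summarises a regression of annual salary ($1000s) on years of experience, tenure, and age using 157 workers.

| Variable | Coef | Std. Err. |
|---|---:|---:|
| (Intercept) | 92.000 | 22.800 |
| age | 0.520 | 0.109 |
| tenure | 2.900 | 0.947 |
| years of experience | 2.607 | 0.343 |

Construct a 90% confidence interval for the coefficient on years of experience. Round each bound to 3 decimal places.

(2.039, 3.175)

Read off: b = 2.607, SE = 0.343 for years of experience.
df = n − k − 1 = 157 − 3 − 1 = 153.
t* = t_{0.05, 153} = 1.654874.
Margin = t* × SE = 1.654874 × 0.343 = 0.56762.
CI: 2.607 ± 0.56762 → (2.039, 3.175).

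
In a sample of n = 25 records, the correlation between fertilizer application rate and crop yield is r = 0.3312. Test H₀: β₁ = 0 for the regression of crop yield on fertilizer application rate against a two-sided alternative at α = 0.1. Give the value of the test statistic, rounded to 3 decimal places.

t = 1.683

t = r·√(n − 2)/√(1 − r²) = 0.3312·√23/√0.890307 = 1.683.
df = n − 2 = 23.
Two-sided p ≈ 0.1058, which is ≥ 0.1, so fail to reject H₀.
The data do not give significant evidence of a linear association between fertilizer application rate and crop yield.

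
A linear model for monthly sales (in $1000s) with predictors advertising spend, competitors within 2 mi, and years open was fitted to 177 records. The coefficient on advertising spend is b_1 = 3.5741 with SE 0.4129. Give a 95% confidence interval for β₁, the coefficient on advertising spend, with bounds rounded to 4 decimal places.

df = n − k − 1 = 177 − 3 − 1 = 173.
t* = t_{0.025, 173} = 1.973771.
Margin = t* × SE = 1.973771 × 0.4129 = 0.814970.
CI: 3.5741 ± 0.814970 → (2.7591, 4.3891).
With 95% confidence, each one-unit increase in advertising spend is associated with a change of between 2.7591 and 4.3891 $1000s in monthly sales, holding the other predictors fixed.

(2.7591, 4.3891)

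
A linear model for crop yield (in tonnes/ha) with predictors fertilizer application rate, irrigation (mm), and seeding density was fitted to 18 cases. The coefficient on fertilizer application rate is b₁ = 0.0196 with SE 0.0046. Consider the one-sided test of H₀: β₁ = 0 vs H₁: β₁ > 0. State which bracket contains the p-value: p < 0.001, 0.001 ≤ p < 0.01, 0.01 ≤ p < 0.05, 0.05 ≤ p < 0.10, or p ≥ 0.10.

p < 0.001

t = 0.0196 / 0.0046 = 4.261.
df = n − k − 1 = 18 − 3 − 1 = 14.
One-sided p = P(T_{14} > t) ≈ 0.0004.
So p < 0.001.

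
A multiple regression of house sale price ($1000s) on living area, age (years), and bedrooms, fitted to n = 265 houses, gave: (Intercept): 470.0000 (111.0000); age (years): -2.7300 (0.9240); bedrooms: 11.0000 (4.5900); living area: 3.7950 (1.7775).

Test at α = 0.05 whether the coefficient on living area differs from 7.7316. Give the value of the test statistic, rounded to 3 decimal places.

t = -2.215

Read off: b = 3.7950, SE = 1.7775 for living area.
H₀: β₁ = 7.7316 vs H₁: β₁ ≠ 7.7316.
t = (3.7950 − 7.7316) / 1.7775 = -2.215.
df = n − k − 1 = 265 − 3 − 1 = 261.
Two-sided p ≈ 0.0276, which is < 0.05, so reject H₀.
There is evidence that the true slope on living area differs from 7.7316 $1000s per unit, holding the other predictors fixed.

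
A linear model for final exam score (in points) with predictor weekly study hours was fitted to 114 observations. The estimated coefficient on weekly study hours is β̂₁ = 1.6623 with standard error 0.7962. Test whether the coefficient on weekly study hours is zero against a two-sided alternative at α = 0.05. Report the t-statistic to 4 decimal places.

t = 2.0878

H₀: β₁ = 0 vs H₁: β₁ ≠ 0.
t = (β̂₁ − β₁⁰)/SE = 1.6623 / 0.7962 = 2.0878.
df = n − 2 = 114 − 2 = 112.
Two-sided p ≈ 0.0391, which is < 0.05, so reject H₀.
There is evidence that weekly study hours is associated with final exam score.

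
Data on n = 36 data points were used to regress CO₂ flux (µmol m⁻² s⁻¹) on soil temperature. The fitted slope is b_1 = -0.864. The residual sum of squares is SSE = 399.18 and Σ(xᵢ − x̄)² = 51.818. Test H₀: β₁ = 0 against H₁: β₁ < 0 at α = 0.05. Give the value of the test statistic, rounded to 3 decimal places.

t = -1.815

MSE = SSE/(n − 2) = 399.18/34 = 11.7406.
SE(b_1) = √(MSE/Sₓₓ) = √(11.7406/51.818) = 0.475997.
t = -0.864 / 0.475997 = -1.815.
df = n − 2 = 34.
One-sided p ≈ 0.0392, which is < 0.05, so reject H₀.
There is evidence that the true slope on soil temperature is negative.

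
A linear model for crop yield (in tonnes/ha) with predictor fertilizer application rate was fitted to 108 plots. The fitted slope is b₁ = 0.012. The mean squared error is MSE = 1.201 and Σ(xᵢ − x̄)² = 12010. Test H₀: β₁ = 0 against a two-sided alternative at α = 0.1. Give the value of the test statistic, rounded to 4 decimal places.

SE(b₁) = √(MSE/Sₓₓ) = √(1.201/12010) = 0.01.
t = 0.012 / 0.01 = 1.2000.
df = n − 2 = 106.
Two-sided p ≈ 0.2328, which is ≥ 0.1, so fail to reject H₀.
The data do not give significant evidence of an association between fertilizer application rate and crop yield.

t = 1.2000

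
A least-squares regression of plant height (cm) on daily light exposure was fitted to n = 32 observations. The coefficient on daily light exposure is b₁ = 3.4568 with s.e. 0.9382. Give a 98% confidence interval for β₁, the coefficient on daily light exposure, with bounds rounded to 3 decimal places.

(1.151, 5.762)

df = n − 2 = 32 − 2 = 30.
t* = t_{0.01, 30} = 2.457262.
Margin = t* × SE = 2.457262 × 0.9382 = 2.30540.
CI: 3.4568 ± 2.30540 → (1.151, 5.762).
With 98% confidence, each one-unit increase in daily light exposure is associated with a change of between 1.151 and 5.762 cm in plant height.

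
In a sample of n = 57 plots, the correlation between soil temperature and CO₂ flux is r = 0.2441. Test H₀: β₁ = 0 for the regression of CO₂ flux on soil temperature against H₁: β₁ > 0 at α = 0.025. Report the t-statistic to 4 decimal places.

t = 1.8668

t = r·√(n − 2)/√(1 − r²) = 0.2441·√55/√0.940415 = 1.8668.
df = n − 2 = 55.
One-sided p ≈ 0.0336, which is ≥ 0.025, so fail to reject H₀.
The data do not give significant evidence of a linear association between soil temperature and CO₂ flux.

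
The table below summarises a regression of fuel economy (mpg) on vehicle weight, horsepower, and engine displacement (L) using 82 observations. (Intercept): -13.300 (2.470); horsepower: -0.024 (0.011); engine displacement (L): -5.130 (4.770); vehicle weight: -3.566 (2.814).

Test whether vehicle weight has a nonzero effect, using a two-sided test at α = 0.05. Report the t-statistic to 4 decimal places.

Read off: b = -3.566, SE = 2.814 for vehicle weight.
H₀: β₁ = 0 vs H₁: β₁ ≠ 0.
t = -3.566 / 2.814 = -1.2672.
df = n − k − 1 = 82 − 3 − 1 = 78.
Two-sided p ≈ 0.2088, which is ≥ 0.05, so fail to reject H₀.
The data do not give significant evidence of an association between vehicle weight and fuel economy, after adjusting for the other predictors.

t = -1.2672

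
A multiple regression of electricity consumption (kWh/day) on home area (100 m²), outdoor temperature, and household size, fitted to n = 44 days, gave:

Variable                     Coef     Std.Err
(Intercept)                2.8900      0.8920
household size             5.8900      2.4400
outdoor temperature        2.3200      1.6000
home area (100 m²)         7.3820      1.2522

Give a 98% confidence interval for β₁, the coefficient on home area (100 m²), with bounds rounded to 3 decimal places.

Read off: b = 7.3820, SE = 1.2522 for home area (100 m²).
df = n − k − 1 = 44 − 3 − 1 = 40.
t* = t_{0.01, 40} = 2.423257.
Margin = t* × SE = 2.423257 × 1.2522 = 3.03440.
CI: 7.3820 ± 3.03440 → (4.348, 10.416).

(4.348, 10.416)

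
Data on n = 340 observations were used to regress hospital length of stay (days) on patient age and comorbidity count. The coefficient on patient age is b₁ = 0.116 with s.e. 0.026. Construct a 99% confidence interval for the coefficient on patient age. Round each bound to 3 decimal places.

df = n − k − 1 = 340 − 2 − 1 = 337.
t* = t_{0.005, 337} = 2.590497.
Margin = t* × SE = 2.590497 × 0.026 = 0.06735.
CI: 0.116 ± 0.06735 → (0.049, 0.183).
With 99% confidence, each one-unit increase in patient age is associated with a change of between 0.049 and 0.183 days in hospital length of stay, holding the other predictors fixed.

(0.049, 0.183)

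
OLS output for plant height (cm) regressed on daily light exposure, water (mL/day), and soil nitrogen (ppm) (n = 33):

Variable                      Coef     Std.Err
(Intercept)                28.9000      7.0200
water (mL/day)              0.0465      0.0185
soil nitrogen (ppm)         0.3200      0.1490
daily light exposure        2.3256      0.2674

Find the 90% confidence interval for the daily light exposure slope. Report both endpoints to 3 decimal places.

Read off: b = 2.3256, SE = 0.2674 for daily light exposure.
df = n − k − 1 = 33 − 3 − 1 = 29.
t* = t_{0.05, 29} = 1.699127.
Margin = t* × SE = 1.699127 × 0.2674 = 0.45435.
CI: 2.3256 ± 0.45435 → (1.871, 2.780).

(1.871, 2.780)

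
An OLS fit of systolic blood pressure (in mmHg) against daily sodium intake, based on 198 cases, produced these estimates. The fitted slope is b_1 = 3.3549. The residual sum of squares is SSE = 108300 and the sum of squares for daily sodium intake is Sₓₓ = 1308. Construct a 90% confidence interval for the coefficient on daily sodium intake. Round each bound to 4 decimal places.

MSE = SSE/(n − 2) = 108300/196 = 552.551.
SE(b_1) = √(MSE/Sₓₓ) = √(552.551/1308) = 0.649954.
df = n − 2 = 196.
t* = t_{0.05, 196} = 1.652665.
Margin = t* × SE = 1.652665 × 0.649954 = 1.074156.
CI: 3.3549 ± 1.074156 → (2.2807, 4.4291).
With 90% confidence, each one-unit increase in daily sodium intake is associated with a change of between 2.2807 and 4.4291 mmHg in systolic blood pressure.

(2.2807, 4.4291)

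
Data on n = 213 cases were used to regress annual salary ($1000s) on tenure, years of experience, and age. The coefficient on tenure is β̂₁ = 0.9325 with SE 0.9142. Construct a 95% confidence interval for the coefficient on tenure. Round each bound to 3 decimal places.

(-0.870, 2.735)

df = n − k − 1 = 213 − 3 − 1 = 209.
t* = t_{0.025, 209} = 1.971379.
Margin = t* × SE = 1.971379 × 0.9142 = 1.80224.
CI: 0.9325 ± 1.80224 → (-0.870, 2.735).
With 95% confidence, each one-unit increase in tenure is associated with a change of between -0.870 and 2.735 $1000s in annual salary, holding the other predictors fixed.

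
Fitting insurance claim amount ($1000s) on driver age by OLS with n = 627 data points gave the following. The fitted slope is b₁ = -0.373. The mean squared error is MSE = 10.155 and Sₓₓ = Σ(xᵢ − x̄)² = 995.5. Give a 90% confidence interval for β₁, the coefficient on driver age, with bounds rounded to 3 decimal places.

(-0.539, -0.207)

SE(b₁) = √(MSE/Sₓₓ) = √(10.155/995.5) = 0.101.
df = n − 2 = 625.
t* = t_{0.05, 625} = 1.647295.
Margin = t* × SE = 1.647295 × 0.101 = 0.16638.
CI: -0.373 ± 0.16638 → (-0.539, -0.207).
With 90% confidence, each one-unit increase in driver age is associated with a change of between -0.539 and -0.207 $1000s in insurance claim amount.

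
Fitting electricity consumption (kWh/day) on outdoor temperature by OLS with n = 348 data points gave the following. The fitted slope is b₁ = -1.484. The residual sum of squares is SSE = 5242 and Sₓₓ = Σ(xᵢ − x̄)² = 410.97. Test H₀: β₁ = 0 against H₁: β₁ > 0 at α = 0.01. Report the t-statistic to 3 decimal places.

t = -7.729

MSE = SSE/(n − 2) = 5242/346 = 15.1503.
SE(b₁) = √(MSE/Sₓₓ) = √(15.1503/410.97) = 0.192002.
t = -1.484 / 0.192002 = -7.729.
df = n − 2 = 346.
One-sided p ≈ 1.0000, which is ≥ 0.01, so fail to reject H₀.
The data do not give significant evidence that the true slope on outdoor temperature is positive.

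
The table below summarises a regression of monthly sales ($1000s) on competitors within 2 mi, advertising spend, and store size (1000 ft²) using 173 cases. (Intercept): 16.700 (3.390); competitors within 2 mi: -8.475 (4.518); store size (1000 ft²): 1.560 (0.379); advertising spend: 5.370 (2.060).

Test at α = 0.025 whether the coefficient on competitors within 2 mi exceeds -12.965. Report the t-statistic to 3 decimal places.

t = 0.994

Read off: b = -8.475, SE = 4.518 for competitors within 2 mi.
H₀: β₁ = -12.965 vs H₁: β₁ > -12.965.
t = (-8.475 − (-12.965)) / 4.518 = 0.994.
df = n − k − 1 = 173 − 3 − 1 = 169.
One-sided p ≈ 0.1609, which is ≥ 0.025, so fail to reject H₀.
The data do not give significant evidence that the true slope on competitors within 2 mi exceeds -12.965 $1000s per unit, holding the other predictors fixed.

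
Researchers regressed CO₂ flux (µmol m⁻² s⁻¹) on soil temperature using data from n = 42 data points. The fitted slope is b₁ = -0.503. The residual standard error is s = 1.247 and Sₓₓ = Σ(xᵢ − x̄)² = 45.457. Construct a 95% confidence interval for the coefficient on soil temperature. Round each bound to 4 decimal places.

(-0.8768, -0.1292)

SE(b₁) = s/√Sₓₓ = 1.247/√45.457 = 0.184955.
df = n − 2 = 40.
t* = t_{0.025, 40} = 2.021075.
Margin = t* × SE = 2.021075 × 0.184955 = 0.373808.
CI: -0.503 ± 0.373808 → (-0.8768, -0.1292).
With 95% confidence, each one-unit increase in soil temperature is associated with a change of between -0.8768 and -0.1292 µmol m⁻² s⁻¹ in CO₂ flux.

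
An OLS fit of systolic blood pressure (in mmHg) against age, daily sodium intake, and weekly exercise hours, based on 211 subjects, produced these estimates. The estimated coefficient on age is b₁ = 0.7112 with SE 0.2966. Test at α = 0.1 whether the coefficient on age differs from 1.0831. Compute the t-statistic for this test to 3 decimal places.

H₀: β₁ = 1.0831 vs H₁: β₁ ≠ 1.0831.
t = (b₁ − β₁⁰)/SE = (0.7112 − 1.0831) / 0.2966 = -1.254.
df = n − k − 1 = 211 − 3 − 1 = 207.
Two-sided p ≈ 0.2113, which is ≥ 0.1, so fail to reject H₀.
The data are consistent with a true slope of 1.0831 mmHg per unit of age, holding the other predictors fixed.

t = -1.254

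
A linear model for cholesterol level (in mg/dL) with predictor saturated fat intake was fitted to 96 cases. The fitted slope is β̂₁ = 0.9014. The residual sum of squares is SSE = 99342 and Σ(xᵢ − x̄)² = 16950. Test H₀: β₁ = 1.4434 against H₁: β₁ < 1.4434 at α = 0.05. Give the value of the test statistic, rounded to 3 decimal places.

t = -2.171

MSE = SSE/(n − 2) = 99342/94 = 1056.83.
SE(β̂₁) = √(MSE/Sₓₓ) = √(1056.83/16950) = 0.249699.
t = (0.9014 − 1.4434) / 0.249699 = -2.171.
df = n − 2 = 94.
One-sided p ≈ 0.0162, which is < 0.05, so reject H₀.
There is evidence that the true slope on saturated fat intake is below 1.4434 mg/dL per unit.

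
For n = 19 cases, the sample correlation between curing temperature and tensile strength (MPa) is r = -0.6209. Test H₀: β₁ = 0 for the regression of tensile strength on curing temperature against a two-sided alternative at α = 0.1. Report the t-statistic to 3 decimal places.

t = -3.266

t = r·√(n − 2)/√(1 − r²) = -0.6209·√17/√0.614483 = -3.266.
df = n − 2 = 17.
Two-sided p ≈ 0.0046, which is < 0.1, so reject H₀.
There is evidence of a linear association between curing temperature and tensile strength.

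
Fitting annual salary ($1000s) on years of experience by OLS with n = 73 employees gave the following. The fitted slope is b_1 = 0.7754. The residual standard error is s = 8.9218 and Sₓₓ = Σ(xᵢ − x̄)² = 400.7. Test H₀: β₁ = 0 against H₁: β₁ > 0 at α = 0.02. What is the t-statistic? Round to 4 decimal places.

t = 1.7397

SE(b_1) = s/√Sₓₓ = 8.9218/√400.7 = 0.4457.
t = 0.7754 / 0.4457 = 1.7397.
df = n − 2 = 71.
One-sided p ≈ 0.0431, which is ≥ 0.02, so fail to reject H₀.
The data do not give significant evidence that the true slope on years of experience is positive.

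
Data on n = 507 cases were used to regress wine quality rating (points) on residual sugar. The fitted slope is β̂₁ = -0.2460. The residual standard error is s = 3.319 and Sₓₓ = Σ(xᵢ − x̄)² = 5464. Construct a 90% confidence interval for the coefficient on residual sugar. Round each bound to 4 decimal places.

SE(β̂₁) = s/√Sₓₓ = 3.319/√5464 = 0.0449006.
df = n − 2 = 505.
t* = t_{0.05, 505} = 1.647877.
Margin = t* × SE = 1.647877 × 0.0449006 = 0.073991.
CI: -0.2460 ± 0.073991 → (-0.3200, -0.1720).
With 90% confidence, each one-unit increase in residual sugar is associated with a change of between -0.3200 and -0.1720 points in wine quality rating.

(-0.3200, -0.1720)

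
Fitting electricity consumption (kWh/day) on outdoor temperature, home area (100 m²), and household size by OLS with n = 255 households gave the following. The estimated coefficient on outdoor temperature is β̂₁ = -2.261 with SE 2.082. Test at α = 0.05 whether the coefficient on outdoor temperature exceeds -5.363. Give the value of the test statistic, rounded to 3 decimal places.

t = 1.490

H₀: β₁ = -5.363 vs H₁: β₁ > -5.363.
t = (β̂₁ − β₁⁰)/SE = (-2.261 − (-5.363)) / 2.082 = 1.490.
df = n − k − 1 = 255 − 3 − 1 = 251.
One-sided p ≈ 0.0688, which is ≥ 0.05, so fail to reject H₀.
The data do not give significant evidence that the true slope on outdoor temperature exceeds -5.363 kWh/day per unit, holding the other predictors fixed.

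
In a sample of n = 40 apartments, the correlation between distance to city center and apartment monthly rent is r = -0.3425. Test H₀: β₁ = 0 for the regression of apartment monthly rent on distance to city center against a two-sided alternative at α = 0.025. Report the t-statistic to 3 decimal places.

t = -2.247

t = r·√(n − 2)/√(1 − r²) = -0.3425·√38/√0.882694 = -2.247.
df = n − 2 = 38.
Two-sided p ≈ 0.0305, which is ≥ 0.025, so fail to reject H₀.
The data do not give significant evidence of a linear association between distance to city center and apartment monthly rent.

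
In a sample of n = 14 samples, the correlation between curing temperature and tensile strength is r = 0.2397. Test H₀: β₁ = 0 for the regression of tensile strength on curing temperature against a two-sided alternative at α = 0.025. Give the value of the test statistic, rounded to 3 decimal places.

t = r·√(n − 2)/√(1 − r²) = 0.2397·√12/√0.942544 = 0.855.
df = n − 2 = 12.
Two-sided p ≈ 0.4091, which is ≥ 0.025, so fail to reject H₀.
The data do not give significant evidence of a linear association between curing temperature and tensile strength.

t = 0.855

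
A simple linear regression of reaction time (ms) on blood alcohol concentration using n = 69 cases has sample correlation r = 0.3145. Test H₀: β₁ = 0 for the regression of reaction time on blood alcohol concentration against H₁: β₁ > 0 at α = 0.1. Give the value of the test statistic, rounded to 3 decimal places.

t = r·√(n − 2)/√(1 − r²) = 0.3145·√67/√0.90109 = 2.712.
df = n − 2 = 67.
One-sided p ≈ 0.0042, which is < 0.1, so reject H₀.
There is evidence of a linear association between blood alcohol concentration and reaction time.

t = 2.712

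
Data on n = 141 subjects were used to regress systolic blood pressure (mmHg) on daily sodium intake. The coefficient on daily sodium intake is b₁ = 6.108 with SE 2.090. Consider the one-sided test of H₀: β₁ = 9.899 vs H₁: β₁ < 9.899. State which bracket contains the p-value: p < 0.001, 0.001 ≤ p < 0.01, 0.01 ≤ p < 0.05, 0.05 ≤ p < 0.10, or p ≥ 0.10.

0.01 ≤ p < 0.05

t = (6.108 − 9.899) / 2.090 = -1.814.
df = n − 2 = 141 − 2 = 139.
One-sided p = P(T_{139} < t) ≈ 0.0359.
So 0.01 ≤ p < 0.05.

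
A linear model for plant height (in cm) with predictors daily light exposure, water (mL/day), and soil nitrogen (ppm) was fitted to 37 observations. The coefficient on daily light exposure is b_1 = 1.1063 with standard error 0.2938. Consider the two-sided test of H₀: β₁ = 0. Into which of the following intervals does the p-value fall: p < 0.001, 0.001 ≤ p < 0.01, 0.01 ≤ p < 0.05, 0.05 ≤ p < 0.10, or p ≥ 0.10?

t = 1.1063 / 0.2938 = 3.765.
df = n − k − 1 = 37 − 3 − 1 = 33.
Two-sided p = 2·P(T_{33} > |t|) ≈ 0.0007.
So p < 0.001.

p < 0.001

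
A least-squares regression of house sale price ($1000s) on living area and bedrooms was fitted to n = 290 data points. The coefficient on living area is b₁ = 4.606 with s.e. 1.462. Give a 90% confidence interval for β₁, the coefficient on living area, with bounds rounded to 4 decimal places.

(2.1934, 7.0186)

df = n − k − 1 = 290 − 2 − 1 = 287.
t* = t_{0.05, 287} = 1.65018.
Margin = t* × SE = 1.65018 × 1.462 = 2.412563.
CI: 4.606 ± 2.412563 → (2.1934, 7.0186).
With 90% confidence, each one-unit increase in living area is associated with a change of between 2.1934 and 7.0186 $1000s in house sale price, holding the other predictors fixed.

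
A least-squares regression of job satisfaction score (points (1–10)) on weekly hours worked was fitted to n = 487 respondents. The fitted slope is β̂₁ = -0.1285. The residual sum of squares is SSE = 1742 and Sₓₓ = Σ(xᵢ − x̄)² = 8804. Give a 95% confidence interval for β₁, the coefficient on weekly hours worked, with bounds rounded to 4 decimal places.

(-0.1682, -0.0888)

MSE = SSE/(n − 2) = 1742/485 = 3.59175.
SE(β̂₁) = √(MSE/Sₓₓ) = √(3.59175/8804) = 0.0201982.
df = n − 2 = 485.
t* = t_{0.025, 485} = 1.964867.
Margin = t* × SE = 1.964867 × 0.0201982 = 0.039687.
CI: -0.1285 ± 0.039687 → (-0.1682, -0.0888).
With 95% confidence, each one-unit increase in weekly hours worked is associated with a change of between -0.1682 and -0.0888 points (1–10) in job satisfaction score.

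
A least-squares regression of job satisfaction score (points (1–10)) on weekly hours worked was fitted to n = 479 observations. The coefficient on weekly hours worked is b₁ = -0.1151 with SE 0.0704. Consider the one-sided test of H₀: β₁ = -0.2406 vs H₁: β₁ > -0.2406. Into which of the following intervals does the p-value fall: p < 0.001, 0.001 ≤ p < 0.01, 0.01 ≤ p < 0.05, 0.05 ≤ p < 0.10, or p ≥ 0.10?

t = (-0.1151 − (-0.2406)) / 0.0704 = 1.783.
df = n − 2 = 479 − 2 = 477.
One-sided p = P(T_{477} > t) ≈ 0.0376.
So 0.01 ≤ p < 0.05.

0.01 ≤ p < 0.05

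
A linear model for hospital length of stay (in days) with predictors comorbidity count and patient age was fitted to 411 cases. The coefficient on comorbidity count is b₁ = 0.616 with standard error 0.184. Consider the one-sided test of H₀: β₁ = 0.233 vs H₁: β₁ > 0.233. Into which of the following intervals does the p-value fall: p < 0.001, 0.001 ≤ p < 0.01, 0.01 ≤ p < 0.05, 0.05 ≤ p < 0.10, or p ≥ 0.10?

t = (0.616 − 0.233) / 0.184 = 2.082.
df = n − k − 1 = 411 − 2 − 1 = 408.
One-sided p = P(T_{408} > t) ≈ 0.0190.
So 0.01 ≤ p < 0.05.

0.01 ≤ p < 0.05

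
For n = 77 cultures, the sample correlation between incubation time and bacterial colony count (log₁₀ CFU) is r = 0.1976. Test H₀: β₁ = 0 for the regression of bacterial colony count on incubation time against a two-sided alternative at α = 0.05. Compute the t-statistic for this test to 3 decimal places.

t = r·√(n − 2)/√(1 − r²) = 0.1976·√75/√0.960954 = 1.746.
df = n − 2 = 75.
Two-sided p ≈ 0.0850, which is ≥ 0.05, so fail to reject H₀.
The data do not give significant evidence of a linear association between incubation time and bacterial colony count.

t = 1.746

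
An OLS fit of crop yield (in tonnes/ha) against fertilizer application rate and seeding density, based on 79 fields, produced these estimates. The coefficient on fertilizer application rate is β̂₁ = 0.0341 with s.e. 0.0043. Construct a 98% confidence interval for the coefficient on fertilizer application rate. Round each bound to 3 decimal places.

(0.024, 0.044)

df = n − k − 1 = 79 − 2 − 1 = 76.
t* = t_{0.01, 76} = 2.37642.
Margin = t* × SE = 2.37642 × 0.0043 = 0.01022.
CI: 0.0341 ± 0.01022 → (0.024, 0.044).
With 98% confidence, each one-unit increase in fertilizer application rate is associated with a change of between 0.024 and 0.044 tonnes/ha in crop yield, holding the other predictors fixed.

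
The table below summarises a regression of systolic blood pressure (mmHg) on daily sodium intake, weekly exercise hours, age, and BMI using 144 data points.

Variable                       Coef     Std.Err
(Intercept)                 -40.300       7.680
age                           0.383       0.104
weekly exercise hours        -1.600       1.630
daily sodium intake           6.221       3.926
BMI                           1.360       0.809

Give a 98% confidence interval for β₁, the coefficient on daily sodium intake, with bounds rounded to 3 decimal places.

Read off: b = 6.221, SE = 3.926 for daily sodium intake.
df = n − k − 1 = 144 − 4 − 1 = 139.
t* = t_{0.01, 139} = 2.353474.
Margin = t* × SE = 2.353474 × 3.926 = 9.23974.
CI: 6.221 ± 9.23974 → (-3.019, 15.461).

(-3.019, 15.461)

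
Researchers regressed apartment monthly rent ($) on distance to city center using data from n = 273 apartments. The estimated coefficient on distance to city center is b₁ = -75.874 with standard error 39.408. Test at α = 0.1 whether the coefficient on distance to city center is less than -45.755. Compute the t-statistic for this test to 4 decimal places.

H₀: β₁ = -45.755 vs H₁: β₁ < -45.755.
t = (b₁ − β₁⁰)/SE = (-75.874 − (-45.755)) / 39.408 = -0.7643.
df = n − 2 = 273 − 2 = 271.
One-sided p ≈ 0.2227, which is ≥ 0.1, so fail to reject H₀.
The data do not give significant evidence that the true slope on distance to city center is below -45.755 $ per unit.

t = -0.7643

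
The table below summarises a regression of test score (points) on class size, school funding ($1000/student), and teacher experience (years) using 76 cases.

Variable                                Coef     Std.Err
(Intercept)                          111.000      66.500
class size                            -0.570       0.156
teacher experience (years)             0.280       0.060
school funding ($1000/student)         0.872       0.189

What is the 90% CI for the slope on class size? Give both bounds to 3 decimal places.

Read off: b = -0.570, SE = 0.156 for class size.
df = n − k − 1 = 76 − 3 − 1 = 72.
t* = t_{0.05, 72} = 1.666294.
Margin = t* × SE = 1.666294 × 0.156 = 0.25994.
CI: -0.570 ± 0.25994 → (-0.830, -0.310).

(-0.830, -0.310)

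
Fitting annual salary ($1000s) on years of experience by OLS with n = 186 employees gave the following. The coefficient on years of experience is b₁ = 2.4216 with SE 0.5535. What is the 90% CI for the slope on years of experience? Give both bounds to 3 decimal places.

(1.507, 3.337)

df = n − 2 = 186 − 2 = 184.
t* = t_{0.05, 184} = 1.653177.
Margin = t* × SE = 1.653177 × 0.5535 = 0.91503.
CI: 2.4216 ± 0.91503 → (1.507, 3.337).
With 90% confidence, each one-unit increase in years of experience is associated with a change of between 1.507 and 3.337 $1000s in annual salary.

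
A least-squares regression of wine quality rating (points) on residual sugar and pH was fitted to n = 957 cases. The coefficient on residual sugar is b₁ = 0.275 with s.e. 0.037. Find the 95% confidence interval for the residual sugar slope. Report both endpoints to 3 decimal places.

df = n − k − 1 = 957 − 2 − 1 = 954.
t* = t_{0.025, 954} = 1.962454.
Margin = t* × SE = 1.962454 × 0.037 = 0.07261.
CI: 0.275 ± 0.07261 → (0.202, 0.348).
With 95% confidence, each one-unit increase in residual sugar is associated with a change of between 0.202 and 0.348 points in wine quality rating, holding the other predictors fixed.

(0.202, 0.348)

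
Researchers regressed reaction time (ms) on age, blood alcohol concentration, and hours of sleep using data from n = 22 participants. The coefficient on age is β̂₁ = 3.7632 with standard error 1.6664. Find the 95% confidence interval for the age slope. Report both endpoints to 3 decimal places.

df = n − k − 1 = 22 − 3 − 1 = 18.
t* = t_{0.025, 18} = 2.100922.
Margin = t* × SE = 2.100922 × 1.6664 = 3.50098.
CI: 3.7632 ± 3.50098 → (0.262, 7.264).
With 95% confidence, each one-unit increase in age is associated with a change of between 0.262 and 7.264 ms in reaction time, holding the other predictors fixed.

(0.262, 7.264)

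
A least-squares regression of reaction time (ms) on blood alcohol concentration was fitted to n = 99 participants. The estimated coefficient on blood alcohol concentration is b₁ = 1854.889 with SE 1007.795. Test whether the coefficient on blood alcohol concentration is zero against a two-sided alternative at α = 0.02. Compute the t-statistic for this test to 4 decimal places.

t = 1.8405

H₀: β₁ = 0 vs H₁: β₁ ≠ 0.
t = (b₁ − β₁⁰)/SE = 1854.889 / 1007.795 = 1.8405.
df = n − 2 = 99 − 2 = 97.
Two-sided p ≈ 0.0687, which is ≥ 0.02, so fail to reject H₀.
The data do not give significant evidence of an association between blood alcohol concentration and reaction time.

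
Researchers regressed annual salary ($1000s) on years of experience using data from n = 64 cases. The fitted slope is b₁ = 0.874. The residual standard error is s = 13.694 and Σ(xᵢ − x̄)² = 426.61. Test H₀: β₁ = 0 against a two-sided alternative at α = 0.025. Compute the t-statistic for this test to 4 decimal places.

t = 1.3182

SE(b₁) = s/√Sₓₓ = 13.694/√426.61 = 0.663002.
t = 0.874 / 0.663002 = 1.3182.
df = n − 2 = 62.
Two-sided p ≈ 0.1923, which is ≥ 0.025, so fail to reject H₀.
The data do not give significant evidence of an association between years of experience and annual salary.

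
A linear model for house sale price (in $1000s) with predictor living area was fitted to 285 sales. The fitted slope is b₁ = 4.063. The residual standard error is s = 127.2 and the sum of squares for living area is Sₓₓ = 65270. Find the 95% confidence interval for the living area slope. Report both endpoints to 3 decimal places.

SE(b₁) = s/√Sₓₓ = 127.2/√65270 = 0.497886.
df = n − 2 = 283.
t* = t_{0.025, 283} = 1.968382.
Margin = t* × SE = 1.968382 × 0.497886 = 0.98003.
CI: 4.063 ± 0.98003 → (3.083, 5.043).
With 95% confidence, each one-unit increase in living area is associated with a change of between 3.083 and 5.043 $1000s in house sale price.

(3.083, 5.043)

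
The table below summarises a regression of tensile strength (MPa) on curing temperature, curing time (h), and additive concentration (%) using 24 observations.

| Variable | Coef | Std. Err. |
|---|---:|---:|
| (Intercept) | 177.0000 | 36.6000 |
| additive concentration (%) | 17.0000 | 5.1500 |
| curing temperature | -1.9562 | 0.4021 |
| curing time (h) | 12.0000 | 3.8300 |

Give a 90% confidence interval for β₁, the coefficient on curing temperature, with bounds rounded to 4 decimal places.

(-2.6497, -1.2627)

Read off: b = -1.9562, SE = 0.4021 for curing temperature.
df = n − k − 1 = 24 − 3 − 1 = 20.
t* = t_{0.05, 20} = 1.724718.
Margin = t* × SE = 1.724718 × 0.4021 = 0.693509.
CI: -1.9562 ± 0.693509 → (-2.6497, -1.2627).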